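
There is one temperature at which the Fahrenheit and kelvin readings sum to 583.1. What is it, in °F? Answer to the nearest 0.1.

210.7°F

Let F be the Fahrenheit reading. The kelvin reading is K = 5/9·F + 255.372.
Require F + K = 583.1: (14/9)·F + 255.372 = 583.1.
F = (583.1 - 255.372) / (14/9) = 210.7.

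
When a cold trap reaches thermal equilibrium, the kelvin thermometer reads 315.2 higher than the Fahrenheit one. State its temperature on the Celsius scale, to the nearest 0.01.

-92.56°C

Let x be the Fahrenheit reading; then the kelvin reading is 5/9·x + 255.372.
(5/9·x + 255.372) - x = 315.2  ⇒  (-4/9)·x = 59.8278  ⇒  x = -134.6125°F.
In Celsius: (-134.6125 - 32) × 5/9 = -92.56°C.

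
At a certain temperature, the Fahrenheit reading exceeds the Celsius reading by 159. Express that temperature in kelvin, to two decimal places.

431.90 K

Let x be the Fahrenheit reading; then the Celsius reading is 5/9·x - 17.7778.
(5/9·x - 17.7778) - x = -159  ⇒  (-4/9)·x = -141.222  ⇒  x = 317.7500°F.
In Celsius: (317.75 - 32) × 5/9 = 158.7500°C.
In kelvin: 158.7500 + 273.15 = 431.90 K.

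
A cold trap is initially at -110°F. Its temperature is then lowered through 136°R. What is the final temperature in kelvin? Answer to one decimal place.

118.7 K

Initial temperature in Celsius: (-110 - 32) × 5/9 = -78.8889°C.
The 136°R change is an interval, so only the factor 5/9 applies: -136 × 5/9 = -75.5556°C.
Final Celsius temperature: -78.8889 - 75.5556 = -154.4444°C.
In kelvin: -154.4444 + 273.15 = 118.7 K.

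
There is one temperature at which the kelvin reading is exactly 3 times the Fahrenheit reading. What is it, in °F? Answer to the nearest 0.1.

Let F be the Fahrenheit reading. The kelvin reading is K = 5/9·F + 255.372.
Require K = 3·F: 5/9·F + 255.372 = 3·F.
(-22/9)·F = -255.372  ⇒  F = 104.5.

104.5°F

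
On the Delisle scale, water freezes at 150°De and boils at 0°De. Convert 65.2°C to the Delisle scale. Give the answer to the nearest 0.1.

Linearly onto the Delisle scale: 150 + (65.2000 / 100) × (0 - 150) = 52.2°De.

52.2°De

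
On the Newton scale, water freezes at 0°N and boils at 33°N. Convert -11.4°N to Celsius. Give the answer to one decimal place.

-34.5°C

Linear interpolation between the fixed points: C = (-11.4 - 0) × 100 / (33 - 0) = -34.5455°C.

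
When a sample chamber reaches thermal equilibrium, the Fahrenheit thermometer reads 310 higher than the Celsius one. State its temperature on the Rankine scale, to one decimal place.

Let x be the Celsius reading; then the Fahrenheit reading is 1.8·x + 32.
(1.8·x + 32) - x = 310  ⇒  (0.8)·x = 278  ⇒  x = 347.5000°C.
In Rankine: 347.5000 × 1.8 + 491.67 = 1117.2°R.

1117.2°R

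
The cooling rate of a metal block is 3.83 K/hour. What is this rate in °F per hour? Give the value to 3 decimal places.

Since only a temperature interval is involved, the additive offset between the scales drops out.
A change of 1 K is a change of 1.8°F, so 3.83 × 1.8 = 6.894.

6.894 °F/hour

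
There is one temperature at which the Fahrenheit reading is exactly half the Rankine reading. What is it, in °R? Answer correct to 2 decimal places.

Let R be the Rankine reading. The Fahrenheit reading is F = 1·R - 459.67.
Require F = 0.5·R: 1·R - 459.67 = 0.5·R.
(0.5)·R = 459.67  ⇒  R = 919.34.

919.34°R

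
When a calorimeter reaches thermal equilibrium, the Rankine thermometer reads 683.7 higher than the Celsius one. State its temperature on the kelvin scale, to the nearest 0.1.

Let x be the Celsius reading; then the Rankine reading is 1.8·x + 491.67.
(1.8·x + 491.67) - x = 683.7  ⇒  (0.8)·x = 192.03  ⇒  x = 240.0375°C.
In kelvin: 240.0375 + 273.15 = 513.2 K.

513.2 K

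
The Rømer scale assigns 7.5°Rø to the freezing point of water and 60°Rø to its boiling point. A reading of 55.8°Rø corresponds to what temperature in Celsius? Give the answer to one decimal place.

92.0°C

Linear interpolation between the fixed points: C = (55.8 - 7.5) × 100 / (60 - 7.5) = 92.0000°C.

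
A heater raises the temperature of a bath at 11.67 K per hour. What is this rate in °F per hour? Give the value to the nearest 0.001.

21.006 °F/hour

The quantity depends on a temperature interval, so only the ratio of degree sizes applies; the offset between the scales is irrelevant.
A change of 1 K is a change of 1.8°F, so 11.67 × 1.8 = 21.006.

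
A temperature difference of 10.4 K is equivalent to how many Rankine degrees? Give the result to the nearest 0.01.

18.72°R

Only the scale ratio 1.8 matters for a change in temperature.
10.4 × 1.8 = 18.72.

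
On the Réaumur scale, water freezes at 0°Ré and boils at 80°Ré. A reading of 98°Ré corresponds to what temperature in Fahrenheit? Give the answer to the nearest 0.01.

252.50°F

Linear interpolation between the fixed points: C = (98 - 0) × 100 / (80 - 0) = 122.5000°C.
Then 122.5000 × 1.8 + 32 = 252.50°F.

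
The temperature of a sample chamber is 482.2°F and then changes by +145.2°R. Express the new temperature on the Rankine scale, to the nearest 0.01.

1087.07°R

Initial temperature in Celsius: (482.2 - 32) × 5/9 = 250.1111°C.
The 145.2°R change is an interval, so only the factor 5/9 applies: +145.2 × 5/9 = +80.6667°C.
Final Celsius temperature: 250.1111 + 80.6667 = 330.7778°C.
In Rankine: 330.7778 × 1.8 + 491.67 = 1087.07°R.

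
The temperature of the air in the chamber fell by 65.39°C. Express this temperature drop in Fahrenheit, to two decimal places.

117.70°F

An interval of 1°C corresponds to 1.8°F.
65.39 × 1.8 = 117.70.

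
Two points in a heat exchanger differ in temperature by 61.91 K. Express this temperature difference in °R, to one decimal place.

111.4°R

For a temperature interval the offset drops out; only the factor 1.8 applies.
61.91 × 1.8 = 111.4.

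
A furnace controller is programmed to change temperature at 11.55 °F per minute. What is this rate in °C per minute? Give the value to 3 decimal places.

Since only a temperature interval is involved, the additive offset between the scales drops out.
A change of 1°F is a change of 5/9°C, so 11.55 × 5/9 = 6.417.

6.417 °C/minute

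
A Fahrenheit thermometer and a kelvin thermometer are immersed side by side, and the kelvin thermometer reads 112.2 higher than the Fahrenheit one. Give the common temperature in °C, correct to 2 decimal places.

Let x be the Fahrenheit reading; then the kelvin reading is 5/9·x + 255.372.
(5/9·x + 255.372) - x = 112.2  ⇒  (-4/9)·x = -143.172  ⇒  x = 322.1375°F.
In Celsius: (322.1375 - 32) × 5/9 = 161.19°C.

161.19°C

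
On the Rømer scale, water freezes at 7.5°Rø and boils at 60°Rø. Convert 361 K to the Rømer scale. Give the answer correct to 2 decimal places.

First in Celsius: 361 - 273.15 = 87.8500°C.
Linearly onto the Rømer scale: 7.5 + (87.8500 / 100) × (60 - 7.5) = 53.62°Rø.

53.62°Rø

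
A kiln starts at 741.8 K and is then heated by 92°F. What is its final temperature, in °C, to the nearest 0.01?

519.76°C

Initial temperature in Celsius: 741.8 - 273.15 = 468.6500°C.
The 92°F change is an interval, so only the factor 5/9 applies: +92 × 5/9 = +51.1111°C.
Final Celsius temperature: 468.6500 + 51.1111 = 519.7611°C.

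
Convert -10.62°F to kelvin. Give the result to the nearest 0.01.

In Celsius: (-10.62 - 32) × 5/9 = -23.6778°C.
In kelvin: -23.6778 + 273.15 = 249.47 K.

249.47 K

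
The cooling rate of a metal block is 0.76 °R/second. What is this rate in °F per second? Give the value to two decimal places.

The quantity depends on a temperature interval, so only the ratio of degree sizes applies; the offset between the scales is irrelevant.
A change of 1°R is a change of 1°F, so 0.76 × 1 = 0.76.

0.76 °F/second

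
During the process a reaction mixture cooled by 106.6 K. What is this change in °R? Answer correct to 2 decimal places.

191.88°R

Only the scale ratio 1.8 matters for a change in temperature.
106.6 × 1.8 = 191.88.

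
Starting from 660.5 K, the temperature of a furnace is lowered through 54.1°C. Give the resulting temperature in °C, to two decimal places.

Initial temperature in Celsius: 660.5 - 273.15 = 387.3500°C.
Final Celsius temperature: 387.3500 - 54.1000 = 333.2500°C.

333.25°C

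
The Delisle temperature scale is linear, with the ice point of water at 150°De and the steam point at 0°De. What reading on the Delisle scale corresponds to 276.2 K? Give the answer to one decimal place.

145.4°De

First in Celsius: 276.2 - 273.15 = 3.0500°C.
Linearly onto the Delisle scale: 150 + (3.0500 / 100) × (0 - 150) = 145.4°De.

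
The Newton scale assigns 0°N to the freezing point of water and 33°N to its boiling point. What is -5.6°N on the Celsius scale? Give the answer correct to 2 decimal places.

Linear interpolation between the fixed points: C = (-5.6 - 0) × 100 / (33 - 0) = -16.9697°C.

-16.97°C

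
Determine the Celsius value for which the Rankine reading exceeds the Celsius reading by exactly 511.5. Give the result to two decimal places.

Let C be the Celsius reading. The Rankine reading is R = 1.8·C + 491.67.
Require R - C = 511.5: (0.8)·C + 491.67 = 511.5.
C = (511.5 - 491.67) / (0.8) = 24.79.

24.79°C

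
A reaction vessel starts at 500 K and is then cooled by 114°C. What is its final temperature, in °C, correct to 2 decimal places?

Initial temperature in Celsius: 500 - 273.15 = 226.8500°C.
Final Celsius temperature: 226.8500 - 114.0000 = 112.8500°C.

112.85°C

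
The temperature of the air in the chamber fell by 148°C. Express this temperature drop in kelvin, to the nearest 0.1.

Celsius and kelvin degrees are the same size, so the interval is unchanged: 148.0.

148.0 K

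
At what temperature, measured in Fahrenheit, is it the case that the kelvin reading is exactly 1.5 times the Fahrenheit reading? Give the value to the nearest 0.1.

Let F be the Fahrenheit reading. The kelvin reading is K = 5/9·F + 255.372.
Require K = 1.5·F: 5/9·F + 255.372 = 1.5·F.
(-17/18)·F = -255.372  ⇒  F = 270.4.

270.4°F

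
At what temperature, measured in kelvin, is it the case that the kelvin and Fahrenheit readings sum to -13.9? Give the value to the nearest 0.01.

159.20 K

Let K be the kelvin reading. The Fahrenheit reading is F = 1.8·K - 459.67.
Require K + F = -13.9: (2.8)·K - 459.67 = -13.9.
K = (-13.9 + 459.67) / (2.8) = 159.20.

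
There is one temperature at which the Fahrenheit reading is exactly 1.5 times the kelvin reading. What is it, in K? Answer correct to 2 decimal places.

1532.23 K

Let K be the kelvin reading. The Fahrenheit reading is F = 1.8·K - 459.67.
Require F = 1.5·K: 1.8·K - 459.67 = 1.5·K.
(0.3)·K = 459.67  ⇒  K = 1532.23.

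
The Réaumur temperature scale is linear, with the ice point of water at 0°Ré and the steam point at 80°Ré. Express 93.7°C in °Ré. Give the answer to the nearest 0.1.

75.0°Ré

Linearly onto the Réaumur scale: 0 + (93.7000 / 100) × (80 - 0) = 75.0°Ré.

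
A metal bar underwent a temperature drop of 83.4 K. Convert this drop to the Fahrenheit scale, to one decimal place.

150.1°F

An interval of 1 K corresponds to 1.8°F.
83.4 × 1.8 = 150.1.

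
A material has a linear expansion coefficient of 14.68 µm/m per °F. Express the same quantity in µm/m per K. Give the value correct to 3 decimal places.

26.424 µm/m per K

The quantity depends on a temperature interval, so only the ratio of degree sizes applies; the offset between the scales is irrelevant.
A change of 1 K is a change of 1.8°F, so per K the value is 14.68 × 1.8 = 26.424.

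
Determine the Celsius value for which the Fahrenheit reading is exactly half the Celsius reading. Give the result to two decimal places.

-24.62°C

Let C be the Celsius reading. The Fahrenheit reading is F = 1.8·C + 32.
Require F = 0.5·C: 1.8·C + 32 = 0.5·C.
(1.3)·C = -32  ⇒  C = -24.62.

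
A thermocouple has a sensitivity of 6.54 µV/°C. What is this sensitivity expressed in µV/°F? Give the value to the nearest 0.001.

3.633 µV/°F

The quantity depends on a temperature interval, so only the ratio of degree sizes applies; the offset between the scales is irrelevant.
A change of 1°F is a change of 5/9°C, so per °F the value is 6.54 × 5/9 = 3.633.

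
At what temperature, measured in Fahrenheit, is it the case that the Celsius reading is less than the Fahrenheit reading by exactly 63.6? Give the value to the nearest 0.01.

Let F be the Fahrenheit reading. The Celsius reading is C = 5/9·F - 17.7778.
Require C - F = -63.6: (-4/9)·F - 17.7778 = -63.6.
F = (-63.6 + 17.7778) / (-4/9) = 103.10.

103.10°F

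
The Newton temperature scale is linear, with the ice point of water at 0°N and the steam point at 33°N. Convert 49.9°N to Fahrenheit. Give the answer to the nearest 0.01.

304.18°F

Linear interpolation between the fixed points: C = (49.9 - 0) × 100 / (33 - 0) = 151.2121°C.
Then 151.2121 × 1.8 + 32 = 304.18°F.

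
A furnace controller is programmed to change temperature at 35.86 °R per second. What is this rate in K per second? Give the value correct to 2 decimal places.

The quantity depends on a temperature interval, so only the ratio of degree sizes applies; the offset between the scales is irrelevant.
A change of 1°R is a change of 5/9 K, so 35.86 × 5/9 = 19.92.

19.92 K/second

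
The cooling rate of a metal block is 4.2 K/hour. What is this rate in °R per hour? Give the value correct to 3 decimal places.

7.560 °R/hour

Since only a temperature interval is involved, the additive offset between the scales drops out.
A change of 1 K is a change of 1.8°R, so 4.2 × 1.8 = 7.560.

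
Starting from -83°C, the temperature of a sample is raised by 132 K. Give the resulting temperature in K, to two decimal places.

322.15 K

The 132 K change is an interval; Kelvin and Celsius degrees are the same size, so ΔC = +132°C.
Final Celsius temperature: -83.0000 + 132.0000 = 49.0000°C.
In kelvin: 49.0000 + 273.15 = 322.15 K.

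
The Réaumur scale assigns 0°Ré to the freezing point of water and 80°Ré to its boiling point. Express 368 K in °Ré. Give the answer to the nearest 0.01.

75.88°Ré

First in Celsius: 368 - 273.15 = 94.8500°C.
Linearly onto the Réaumur scale: 0 + (94.8500 / 100) × (80 - 0) = 75.88°Ré.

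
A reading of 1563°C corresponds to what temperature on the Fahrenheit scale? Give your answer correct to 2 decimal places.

In Fahrenheit: 1563.0000 × 1.8 + 32 = 2845.40°F.

2845.40°F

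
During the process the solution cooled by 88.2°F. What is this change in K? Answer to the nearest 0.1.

49.0 K

An interval of 1°F corresponds to 5/9 K.
88.2 × 5/9 = 49.0.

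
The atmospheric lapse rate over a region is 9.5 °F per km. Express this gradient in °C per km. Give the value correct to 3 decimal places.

The quantity depends on a temperature interval, so only the ratio of degree sizes applies; the offset between the scales is irrelevant.
A change of 1°F is a change of 5/9°C, so 9.5 × 5/9 = 5.278.

5.278 °C/km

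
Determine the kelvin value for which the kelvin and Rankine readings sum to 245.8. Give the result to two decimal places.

Let K be the kelvin reading. The Rankine reading is R = 1.8·K.
Require K + R = 245.8: (2.8)·K = 245.8.
K = (245.8) / (2.8) = 87.79.

87.79 K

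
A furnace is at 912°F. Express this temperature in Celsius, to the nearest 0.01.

488.89°C

In Celsius: (912 - 32) × 5/9 = 488.8889°C.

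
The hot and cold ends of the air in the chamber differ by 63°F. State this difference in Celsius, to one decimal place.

35.0°C

Only the scale ratio 5/9 matters for a change in temperature.
63 × 5/9 = 35.0.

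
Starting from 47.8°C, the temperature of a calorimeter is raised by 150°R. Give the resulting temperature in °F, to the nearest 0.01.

The 150°R change is an interval, so only the factor 5/9 applies: +150 × 5/9 = +83.3333°C.
Final Celsius temperature: 47.8000 + 83.3333 = 131.1333°C.
In Fahrenheit: 131.1333 × 1.8 + 32 = 268.04°F.

268.04°F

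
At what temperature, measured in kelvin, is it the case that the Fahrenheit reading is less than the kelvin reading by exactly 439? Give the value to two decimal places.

25.84 K

Let K be the kelvin reading. The Fahrenheit reading is F = 1.8·K - 459.67.
Require F - K = -439: (0.8)·K - 459.67 = -439.
K = (-439 + 459.67) / (0.8) = 25.84.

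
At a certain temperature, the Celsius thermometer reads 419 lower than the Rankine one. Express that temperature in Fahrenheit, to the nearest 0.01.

Let x be the Rankine reading; then the Celsius reading is 5/9·x - 273.15.
(5/9·x - 273.15) - x = -419  ⇒  (-4/9)·x = -145.85  ⇒  x = 328.1625°R.
In Celsius: (328.1625 - 491.67) × 5/9 = -90.8375°C.
In Fahrenheit: -90.8375 × 1.8 + 32 = -131.51°F.

-131.51°F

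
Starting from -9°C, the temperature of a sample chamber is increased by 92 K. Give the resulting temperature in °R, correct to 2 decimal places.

641.07°R

The 92 K change is an interval; Kelvin and Celsius degrees are the same size, so ΔC = +92°C.
Final Celsius temperature: -9.0000 + 92.0000 = 83.0000°C.
In Rankine: 83.0000 × 1.8 + 491.67 = 641.07°R.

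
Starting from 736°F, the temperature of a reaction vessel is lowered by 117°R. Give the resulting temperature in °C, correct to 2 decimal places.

326.11°C

Initial temperature in Celsius: (736 - 32) × 5/9 = 391.1111°C.
The 117°R change is an interval, so only the factor 5/9 applies: -117 × 5/9 = -65.0000°C.
Final Celsius temperature: 391.1111 - 65.0000 = 326.1111°C.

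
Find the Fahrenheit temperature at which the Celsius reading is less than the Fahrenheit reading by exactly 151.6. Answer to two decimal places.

301.10°F

Let F be the Fahrenheit reading. The Celsius reading is C = 5/9·F - 17.7778.
Require C - F = -151.6: (-4/9)·F - 17.7778 = -151.6.
F = (-151.6 + 17.7778) / (-4/9) = 301.10.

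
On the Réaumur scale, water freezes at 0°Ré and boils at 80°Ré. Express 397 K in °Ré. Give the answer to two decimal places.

First in Celsius: 397 - 273.15 = 123.8500°C.
Linearly onto the Réaumur scale: 0 + (123.8500 / 100) × (80 - 0) = 99.08°Ré.

99.08°Ré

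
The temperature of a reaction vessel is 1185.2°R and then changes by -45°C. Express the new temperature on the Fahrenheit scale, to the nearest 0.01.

Initial temperature in Celsius: (1185.2 - 491.67) × 5/9 = 385.2944°C.
Final Celsius temperature: 385.2944 - 45.0000 = 340.2944°C.
In Fahrenheit: 340.2944 × 1.8 + 32 = 644.53°F.

644.53°F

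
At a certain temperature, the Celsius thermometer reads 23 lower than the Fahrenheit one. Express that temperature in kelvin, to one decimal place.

261.9 K

Let x be the Fahrenheit reading; then the Celsius reading is 5/9·x - 17.7778.
(5/9·x - 17.7778) - x = -23  ⇒  (-4/9)·x = -47/9  ⇒  x = 11.7500°F.
In Celsius: (11.75 - 32) × 5/9 = -11.2500°C.
In kelvin: -11.2500 + 273.15 = 261.9 K.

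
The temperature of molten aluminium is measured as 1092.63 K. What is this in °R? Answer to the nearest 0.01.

In Celsius: 1092.63 - 273.15 = 819.4800°C.
In Rankine: 819.4800 × 1.8 + 491.67 = 1966.73°R.

1966.73°R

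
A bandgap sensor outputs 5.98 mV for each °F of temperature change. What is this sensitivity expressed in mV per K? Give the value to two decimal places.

Since only a temperature interval is involved, the additive offset between the scales drops out.
A change of 1 K is a change of 1.8°F, so per K the value is 5.98 × 1.8 = 10.76.

10.76 mV per K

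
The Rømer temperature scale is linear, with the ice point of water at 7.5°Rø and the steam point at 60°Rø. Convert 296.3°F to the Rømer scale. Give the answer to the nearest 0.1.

84.6°Rø

First in Celsius: (296.3 - 32) × 5/9 = 146.8333°C.
Linearly onto the Rømer scale: 7.5 + (146.8333 / 100) × (60 - 7.5) = 84.6°Rø.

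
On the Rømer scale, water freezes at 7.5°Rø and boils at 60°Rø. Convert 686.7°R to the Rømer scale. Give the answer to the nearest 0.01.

First in Celsius: (686.7 - 491.67) × 5/9 = 108.3500°C.
Linearly onto the Rømer scale: 7.5 + (108.3500 / 100) × (60 - 7.5) = 64.38°Rø.

64.38°Rø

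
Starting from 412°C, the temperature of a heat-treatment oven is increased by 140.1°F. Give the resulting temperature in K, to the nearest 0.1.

763.0 K

The 140.1°F change is an interval, so only the factor 5/9 applies: +140.1 × 5/9 = +77.8333°C.
Final Celsius temperature: 412.0000 + 77.8333 = 489.8333°C.
In kelvin: 489.8333 + 273.15 = 763.0 K.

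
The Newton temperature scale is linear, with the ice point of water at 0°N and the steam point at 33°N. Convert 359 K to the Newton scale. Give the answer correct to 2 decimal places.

First in Celsius: 359 - 273.15 = 85.8500°C.
Linearly onto the Newton scale: 0 + (85.8500 / 100) × (33 - 0) = 28.33°N.

28.33°N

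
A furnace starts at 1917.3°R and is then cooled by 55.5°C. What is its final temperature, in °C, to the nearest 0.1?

736.5°C

Initial temperature in Celsius: (1917.3 - 491.67) × 5/9 = 792.0167°C.
Final Celsius temperature: 792.0167 - 55.5000 = 736.5167°C.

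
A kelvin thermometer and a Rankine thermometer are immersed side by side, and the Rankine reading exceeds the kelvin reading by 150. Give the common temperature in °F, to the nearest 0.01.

Let x be the kelvin reading; then the Rankine reading is 1.8·x.
(1.8·x) - x = 150  ⇒  (0.8)·x = 150  ⇒  x = 187.5000 K.
In Celsius: 187.5 - 273.15 = -85.6500°C.
In Fahrenheit: -85.6500 × 1.8 + 32 = -122.17°F.

-122.17°F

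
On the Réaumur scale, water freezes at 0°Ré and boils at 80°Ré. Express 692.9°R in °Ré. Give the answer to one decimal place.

First in Celsius: (692.9 - 491.67) × 5/9 = 111.7944°C.
Linearly onto the Réaumur scale: 0 + (111.7944 / 100) × (80 - 0) = 89.4°Ré.

89.4°Ré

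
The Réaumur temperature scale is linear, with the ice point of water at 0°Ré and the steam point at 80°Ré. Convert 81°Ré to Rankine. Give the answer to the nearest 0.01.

Linear interpolation between the fixed points: C = (81 - 0) × 100 / (80 - 0) = 101.2500°C.
Then 101.2500 × 1.8 + 491.67 = 673.92°R.

673.92°R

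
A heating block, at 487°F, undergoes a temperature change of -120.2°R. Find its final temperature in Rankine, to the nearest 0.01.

826.47°R

Initial temperature in Celsius: (487 - 32) × 5/9 = 252.7778°C.
The 120.2°R change is an interval, so only the factor 5/9 applies: -120.2 × 5/9 = -66.7778°C.
Final Celsius temperature: 252.7778 - 66.7778 = 186.0000°C.
In Rankine: 186.0000 × 1.8 + 491.67 = 826.47°R.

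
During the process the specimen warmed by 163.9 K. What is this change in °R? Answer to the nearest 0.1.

295.0°R

Only the scale ratio 1.8 matters for a change in temperature.
163.9 × 1.8 = 295.0.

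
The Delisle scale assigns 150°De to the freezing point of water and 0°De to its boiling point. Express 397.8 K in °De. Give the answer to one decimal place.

-37.0°De

First in Celsius: 397.8 - 273.15 = 124.6500°C.
Linearly onto the Delisle scale: 150 + (124.6500 / 100) × (0 - 150) = -37.0°De.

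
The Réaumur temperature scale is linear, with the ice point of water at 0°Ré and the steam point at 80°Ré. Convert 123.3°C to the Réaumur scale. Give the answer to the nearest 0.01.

98.64°Ré

Linearly onto the Réaumur scale: 0 + (123.3000 / 100) × (80 - 0) = 98.64°Ré.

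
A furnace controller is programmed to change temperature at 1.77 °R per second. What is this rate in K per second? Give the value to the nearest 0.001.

0.983 K/second

The quantity depends on a temperature interval, so only the ratio of degree sizes applies; the offset between the scales is irrelevant.
A change of 1°R is a change of 5/9 K, so 1.77 × 5/9 = 0.983.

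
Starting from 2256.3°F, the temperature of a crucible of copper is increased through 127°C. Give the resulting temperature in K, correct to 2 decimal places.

1635.87 K

Initial temperature in Celsius: (2256.3 - 32) × 5/9 = 1235.7222°C.
Final Celsius temperature: 1235.7222 + 127.0000 = 1362.7222°C.
In kelvin: 1362.7222 + 273.15 = 1635.87 K.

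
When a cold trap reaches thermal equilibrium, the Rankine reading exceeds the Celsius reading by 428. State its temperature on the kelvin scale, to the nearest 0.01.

Let x be the Rankine reading; then the Celsius reading is 5/9·x - 273.15.
(5/9·x - 273.15) - x = -428  ⇒  (-4/9)·x = -154.85  ⇒  x = 348.4125°R.
In Celsius: (348.4125 - 491.67) × 5/9 = -79.5875°C.
In kelvin: -79.5875 + 273.15 = 193.56 K.

193.56 K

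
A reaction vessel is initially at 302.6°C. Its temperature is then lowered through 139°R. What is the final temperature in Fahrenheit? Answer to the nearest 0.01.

437.68°F

The 139°R change is an interval, so only the factor 5/9 applies: -139 × 5/9 = -77.2222°C.
Final Celsius temperature: 302.6000 - 77.2222 = 225.3778°C.
In Fahrenheit: 225.3778 × 1.8 + 32 = 437.68°F.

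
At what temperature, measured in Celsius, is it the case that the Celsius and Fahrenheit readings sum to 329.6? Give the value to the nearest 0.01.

Let C be the Celsius reading. The Fahrenheit reading is F = 1.8·C + 32.
Require C + F = 329.6: (2.8)·C + 32 = 329.6.
C = (329.6 - 32) / (2.8) = 106.29.

106.29°C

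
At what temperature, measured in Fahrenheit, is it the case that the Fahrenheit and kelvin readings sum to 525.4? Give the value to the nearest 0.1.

Let F be the Fahrenheit reading. The kelvin reading is K = 5/9·F + 255.372.
Require F + K = 525.4: (14/9)·F + 255.372 = 525.4.
F = (525.4 - 255.372) / (14/9) = 173.6.

173.6°F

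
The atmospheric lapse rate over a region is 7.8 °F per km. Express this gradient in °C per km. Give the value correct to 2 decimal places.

4.33 °C/km

The quantity depends on a temperature interval, so only the ratio of degree sizes applies; the offset between the scales is irrelevant.
A change of 1°F is a change of 5/9°C, so 7.8 × 5/9 = 4.33.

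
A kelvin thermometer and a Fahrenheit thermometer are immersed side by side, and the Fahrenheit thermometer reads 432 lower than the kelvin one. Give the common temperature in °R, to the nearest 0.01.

Let x be the kelvin reading; then the Fahrenheit reading is 1.8·x - 459.67.
(1.8·x - 459.67) - x = -432  ⇒  (0.8)·x = 27.67  ⇒  x = 34.5875 K.
In Celsius: 34.5875 - 273.15 = -238.5625°C.
In Rankine: -238.5625 × 1.8 + 491.67 = 62.26°R.

62.26°R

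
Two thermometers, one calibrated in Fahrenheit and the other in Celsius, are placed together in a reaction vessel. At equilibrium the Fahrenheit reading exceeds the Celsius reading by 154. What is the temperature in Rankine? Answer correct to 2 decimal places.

Let x be the Fahrenheit reading; then the Celsius reading is 5/9·x - 17.7778.
(5/9·x - 17.7778) - x = -154  ⇒  (-4/9)·x = -136.222  ⇒  x = 306.5000°F.
In Celsius: (306.5 - 32) × 5/9 = 152.5000°C.
In Rankine: 152.5000 × 1.8 + 491.67 = 766.17°R.

766.17°R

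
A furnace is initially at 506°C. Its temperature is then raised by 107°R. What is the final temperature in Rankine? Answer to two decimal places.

The 107°R change is an interval, so only the factor 5/9 applies: +107 × 5/9 = +59.4444°C.
Final Celsius temperature: 506.0000 + 59.4444 = 565.4444°C.
In Rankine: 565.4444 × 1.8 + 491.67 = 1509.47°R.

1509.47°R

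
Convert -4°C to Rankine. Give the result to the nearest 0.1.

In Rankine: -4.0000 × 1.8 + 491.67 = 484.5°R.

484.5°R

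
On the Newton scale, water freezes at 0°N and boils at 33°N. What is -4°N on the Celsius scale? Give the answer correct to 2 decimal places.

-12.12°C

Linear interpolation between the fixed points: C = (-4 - 0) × 100 / (33 - 0) = -12.1212°C.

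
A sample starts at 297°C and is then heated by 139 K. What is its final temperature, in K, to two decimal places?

The 139 K change is an interval; Kelvin and Celsius degrees are the same size, so ΔC = +139°C.
Final Celsius temperature: 297.0000 + 139.0000 = 436.0000°C.
In kelvin: 436.0000 + 273.15 = 709.15 K.

709.15 K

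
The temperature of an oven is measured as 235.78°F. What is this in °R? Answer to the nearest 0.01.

In Celsius: (235.78 - 32) × 5/9 = 113.2111°C.
In Rankine: 113.2111 × 1.8 + 491.67 = 695.45°R.

695.45°R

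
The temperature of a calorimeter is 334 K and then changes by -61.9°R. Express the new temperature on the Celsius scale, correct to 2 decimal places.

Initial temperature in Celsius: 334 - 273.15 = 60.8500°C.
The 61.9°R change is an interval, so only the factor 5/9 applies: -61.9 × 5/9 = -34.3889°C.
Final Celsius temperature: 60.8500 - 34.3889 = 26.4611°C.

26.46°C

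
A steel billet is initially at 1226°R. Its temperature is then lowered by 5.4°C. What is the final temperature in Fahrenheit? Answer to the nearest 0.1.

Initial temperature in Celsius: (1226 - 491.67) × 5/9 = 407.9611°C.
Final Celsius temperature: 407.9611 - 5.4000 = 402.5611°C.
In Fahrenheit: 402.5611 × 1.8 + 32 = 756.6°F.

756.6°F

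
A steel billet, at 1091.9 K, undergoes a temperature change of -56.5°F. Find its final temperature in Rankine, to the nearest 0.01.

1908.92°R

Initial temperature in Celsius: 1091.9 - 273.15 = 818.7500°C.
The 56.5°F change is an interval, so only the factor 5/9 applies: -56.5 × 5/9 = -31.3889°C.
Final Celsius temperature: 818.7500 - 31.3889 = 787.3611°C.
In Rankine: 787.3611 × 1.8 + 491.67 = 1908.92°R.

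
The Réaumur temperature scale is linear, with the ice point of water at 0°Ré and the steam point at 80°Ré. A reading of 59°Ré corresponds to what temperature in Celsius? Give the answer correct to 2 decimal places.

Linear interpolation between the fixed points: C = (59 - 0) × 100 / (80 - 0) = 73.7500°C.

73.75°C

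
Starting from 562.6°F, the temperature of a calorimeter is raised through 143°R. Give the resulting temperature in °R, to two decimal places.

1165.27°R

Initial temperature in Celsius: (562.6 - 32) × 5/9 = 294.7778°C.
The 143°R change is an interval, so only the factor 5/9 applies: +143 × 5/9 = +79.4444°C.
Final Celsius temperature: 294.7778 + 79.4444 = 374.2222°C.
In Rankine: 374.2222 × 1.8 + 491.67 = 1165.27°R.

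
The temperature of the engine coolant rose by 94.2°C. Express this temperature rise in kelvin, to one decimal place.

Celsius and kelvin degrees are the same size, so the interval is unchanged: 94.2.

94.2 K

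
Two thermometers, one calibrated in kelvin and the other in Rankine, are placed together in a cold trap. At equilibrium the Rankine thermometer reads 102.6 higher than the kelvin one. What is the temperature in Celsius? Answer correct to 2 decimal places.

-144.90°C

Let x be the kelvin reading; then the Rankine reading is 1.8·x.
(1.8·x) - x = 102.6  ⇒  (0.8)·x = 102.6  ⇒  x = 128.2500 K.
In Celsius: 128.25 - 273.15 = -144.90°C.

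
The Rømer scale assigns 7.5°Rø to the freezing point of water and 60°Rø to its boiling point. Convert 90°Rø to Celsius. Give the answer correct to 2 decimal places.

Linear interpolation between the fixed points: C = (90 - 7.5) × 100 / (60 - 7.5) = 157.1429°C.

157.14°C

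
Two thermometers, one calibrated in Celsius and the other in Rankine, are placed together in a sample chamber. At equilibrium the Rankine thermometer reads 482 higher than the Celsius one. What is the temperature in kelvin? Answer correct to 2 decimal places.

Let x be the Celsius reading; then the Rankine reading is 1.8·x + 491.67.
(1.8·x + 491.67) - x = 482  ⇒  (0.8)·x = -9.67  ⇒  x = -12.0875°C.
In kelvin: -12.0875 + 273.15 = 261.06 K.

261.06 K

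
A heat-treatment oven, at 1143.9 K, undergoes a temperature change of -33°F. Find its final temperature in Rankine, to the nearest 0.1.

2026.0°R

Initial temperature in Celsius: 1143.9 - 273.15 = 870.7500°C.
The 33°F change is an interval, so only the factor 5/9 applies: -33 × 5/9 = -18.3333°C.
Final Celsius temperature: 870.7500 - 18.3333 = 852.4167°C.
In Rankine: 852.4167 × 1.8 + 491.67 = 2026.0°R.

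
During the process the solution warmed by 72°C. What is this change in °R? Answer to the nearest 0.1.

129.6°R

Only the scale ratio 1.8 matters for a change in temperature.
72 × 1.8 = 129.6.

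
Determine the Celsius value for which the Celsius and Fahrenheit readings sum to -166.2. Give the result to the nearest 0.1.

Let C be the Celsius reading. The Fahrenheit reading is F = 1.8·C + 32.
Require C + F = -166.2: (2.8)·C + 32 = -166.2.
C = (-166.2 - 32) / (2.8) = -70.8.

-70.8°C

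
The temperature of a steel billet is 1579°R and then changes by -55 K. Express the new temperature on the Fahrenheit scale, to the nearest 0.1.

1020.3°F

Initial temperature in Celsius: (1579 - 491.67) × 5/9 = 604.0722°C.
The 55 K change is an interval; Kelvin and Celsius degrees are the same size, so ΔC = -55°C.
Final Celsius temperature: 604.0722 - 55.0000 = 549.0722°C.
In Fahrenheit: 549.0722 × 1.8 + 32 = 1020.3°F.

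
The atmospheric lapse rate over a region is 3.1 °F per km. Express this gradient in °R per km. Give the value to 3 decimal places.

3.100 °R/km

The quantity depends on a temperature interval, so only the ratio of degree sizes applies; the offset between the scales is irrelevant.
A change of 1°F is a change of 1°R, so 3.1 × 1 = 3.100.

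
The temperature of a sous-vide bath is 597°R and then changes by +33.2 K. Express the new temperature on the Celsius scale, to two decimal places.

91.72°C

Initial temperature in Celsius: (597 - 491.67) × 5/9 = 58.5167°C.
The 33.2 K change is an interval; Kelvin and Celsius degrees are the same size, so ΔC = +33.2°C.
Final Celsius temperature: 58.5167 + 33.2000 = 91.7167°C.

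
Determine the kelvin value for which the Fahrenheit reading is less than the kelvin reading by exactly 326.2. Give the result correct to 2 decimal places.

Let K be the kelvin reading. The Fahrenheit reading is F = 1.8·K - 459.67.
Require F - K = -326.2: (0.8)·K - 459.67 = -326.2.
K = (-326.2 + 459.67) / (0.8) = 166.84.

166.84 K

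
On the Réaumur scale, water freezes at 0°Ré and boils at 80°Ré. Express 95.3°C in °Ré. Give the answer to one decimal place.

76.2°Ré

Linearly onto the Réaumur scale: 0 + (95.3000 / 100) × (80 - 0) = 76.2°Ré.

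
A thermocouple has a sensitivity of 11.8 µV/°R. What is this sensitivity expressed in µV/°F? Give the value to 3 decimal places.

11.800 µV/°F

The quantity depends on a temperature interval, so only the ratio of degree sizes applies; the offset between the scales is irrelevant.
A change of 1°F is a change of 1°R, so per °F the value is 11.8 × 1 = 11.800.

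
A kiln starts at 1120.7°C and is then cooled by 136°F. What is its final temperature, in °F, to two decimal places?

The 136°F change is an interval, so only the factor 5/9 applies: -136 × 5/9 = -75.5556°C.
Final Celsius temperature: 1120.7000 - 75.5556 = 1045.1444°C.
In Fahrenheit: 1045.1444 × 1.8 + 32 = 1913.26°F.

1913.26°F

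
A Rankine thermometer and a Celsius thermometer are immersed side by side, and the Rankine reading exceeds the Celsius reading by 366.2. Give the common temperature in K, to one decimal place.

Let x be the Rankine reading; then the Celsius reading is 5/9·x - 273.15.
(5/9·x - 273.15) - x = -366.2  ⇒  (-4/9)·x = -93.05  ⇒  x = 209.3625°R.
In Celsius: (209.3625 - 491.67) × 5/9 = -156.8375°C.
In kelvin: -156.8375 + 273.15 = 116.3 K.

116.3 K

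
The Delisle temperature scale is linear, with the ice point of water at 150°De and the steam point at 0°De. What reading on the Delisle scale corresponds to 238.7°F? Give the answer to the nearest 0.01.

-22.25°De

First in Celsius: (238.7 - 32) × 5/9 = 114.8333°C.
Linearly onto the Delisle scale: 150 + (114.8333 / 100) × (0 - 150) = -22.25°De.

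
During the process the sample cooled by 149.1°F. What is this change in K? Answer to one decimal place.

82.8 K

For a temperature interval the offset drops out; only the factor 5/9 applies.
149.1 × 5/9 = 82.8.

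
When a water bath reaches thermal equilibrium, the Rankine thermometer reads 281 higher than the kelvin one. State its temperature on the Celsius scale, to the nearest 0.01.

78.10°C

Let x be the kelvin reading; then the Rankine reading is 1.8·x.
(1.8·x) - x = 281  ⇒  (0.8)·x = 281  ⇒  x = 351.2500 K.
In Celsius: 351.25 - 273.15 = 78.10°C.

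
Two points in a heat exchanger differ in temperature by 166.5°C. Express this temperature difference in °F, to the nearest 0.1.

An interval of 1°C corresponds to 1.8°F.
166.5 × 1.8 = 299.7.

299.7°F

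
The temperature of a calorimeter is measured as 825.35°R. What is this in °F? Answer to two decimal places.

In Celsius: (825.35 - 491.67) × 5/9 = 185.3778°C.
In Fahrenheit: 185.3778 × 1.8 + 32 = 365.68°F.

365.68°F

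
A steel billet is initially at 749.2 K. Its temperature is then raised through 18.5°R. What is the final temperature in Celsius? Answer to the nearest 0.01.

Initial temperature in Celsius: 749.2 - 273.15 = 476.0500°C.
The 18.5°R change is an interval, so only the factor 5/9 applies: +18.5 × 5/9 = +10.2778°C.
Final Celsius temperature: 476.0500 + 10.2778 = 486.3278°C.

486.33°C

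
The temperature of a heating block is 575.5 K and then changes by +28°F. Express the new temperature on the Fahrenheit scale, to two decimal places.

604.23°F

Initial temperature in Celsius: 575.5 - 273.15 = 302.3500°C.
The 28°F change is an interval, so only the factor 5/9 applies: +28 × 5/9 = +15.5556°C.
Final Celsius temperature: 302.3500 + 15.5556 = 317.9056°C.
In Fahrenheit: 317.9056 × 1.8 + 32 = 604.23°F.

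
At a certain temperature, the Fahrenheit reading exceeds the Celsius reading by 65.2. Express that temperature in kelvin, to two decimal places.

Let x be the Fahrenheit reading; then the Celsius reading is 5/9·x - 17.7778.
(5/9·x - 17.7778) - x = -65.2  ⇒  (-4/9)·x = -47.4222  ⇒  x = 106.7000°F.
In Celsius: (106.7 - 32) × 5/9 = 41.5000°C.
In kelvin: 41.5000 + 273.15 = 314.65 K.

314.65 K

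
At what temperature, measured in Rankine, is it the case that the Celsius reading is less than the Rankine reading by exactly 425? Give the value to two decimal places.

Let R be the Rankine reading. The Celsius reading is C = 5/9·R - 273.15.
Require C - R = -425: (-4/9)·R - 273.15 = -425.
R = (-425 + 273.15) / (-4/9) = 341.66.

341.66°R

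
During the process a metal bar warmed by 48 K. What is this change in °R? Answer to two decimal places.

Only the scale ratio 1.8 matters for a change in temperature.
48 × 1.8 = 86.40.

86.40°R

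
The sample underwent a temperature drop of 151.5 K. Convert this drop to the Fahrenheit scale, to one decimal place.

272.7°F

Only the scale ratio 1.8 matters for a change in temperature.
151.5 × 1.8 = 272.7.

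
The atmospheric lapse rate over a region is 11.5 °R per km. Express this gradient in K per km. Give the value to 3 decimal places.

6.389 K/km

Since only a temperature interval is involved, the additive offset between the scales drops out.
A change of 1°R is a change of 5/9 K, so 11.5 × 5/9 = 6.389.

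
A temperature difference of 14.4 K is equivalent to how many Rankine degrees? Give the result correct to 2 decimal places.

25.92°R

An interval of 1 K corresponds to 1.8°R.
14.4 × 1.8 = 25.92.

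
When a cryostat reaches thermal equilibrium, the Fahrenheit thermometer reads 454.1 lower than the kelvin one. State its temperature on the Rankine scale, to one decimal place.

Let x be the kelvin reading; then the Fahrenheit reading is 1.8·x - 459.67.
(1.8·x - 459.67) - x = -454.1  ⇒  (0.8)·x = 5.57  ⇒  x = 6.9625 K.
In Celsius: 6.9625 - 273.15 = -266.1875°C.
In Rankine: -266.1875 × 1.8 + 491.67 = 12.5°R.

12.5°R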